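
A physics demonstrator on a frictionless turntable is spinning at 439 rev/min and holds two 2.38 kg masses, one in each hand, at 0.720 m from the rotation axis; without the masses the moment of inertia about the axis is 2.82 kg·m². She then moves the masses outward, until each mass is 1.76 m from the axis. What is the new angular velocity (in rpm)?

With no external torque about the axis, L is conserved: I₁ω₁ = I₂ω₂.
I₁ = 2.82 + 2(2.38)(0.720)² = 5.288 kg·m²; I₂ = 2.82 + 2(2.38)(1.76)² = 17.56 kg·m².
ω₂ = I₁ω₁ / I₂ = (5.288)(439 rpm) / (17.56) = 132.2 rpm.

ω₂ ≈ 132 rpm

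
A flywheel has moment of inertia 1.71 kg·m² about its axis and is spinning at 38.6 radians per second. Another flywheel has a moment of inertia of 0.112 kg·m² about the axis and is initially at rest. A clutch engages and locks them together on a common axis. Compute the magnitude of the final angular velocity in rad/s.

|ω_f| ≈ 36.2 rad/s

No external torque acts about the common axis, so total angular momentum is conserved.
Taking A's sense as positive: L = (1.710)(38.6) = 66.01 kg·m²·rad/s.
Combined I = 1.710 + 0.1120 = 1.822 kg·m².
ω_f = L / I = 66.01 / 1.822 = 36.23 rad/s.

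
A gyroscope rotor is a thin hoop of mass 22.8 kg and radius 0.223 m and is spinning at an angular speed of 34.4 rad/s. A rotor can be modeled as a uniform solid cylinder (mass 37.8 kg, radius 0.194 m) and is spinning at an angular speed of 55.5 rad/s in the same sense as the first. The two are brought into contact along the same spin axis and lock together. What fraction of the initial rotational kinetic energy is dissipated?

fraction ≈ 0.0551

The coupling torques are internal; angular momentum about the shared axis is conserved.
Moments of inertia: I_A = (22.8)(0.223)² = 1.134 kg·m²; I_B = ½(37.8)(0.194)² = 0.7113 kg·m².
Taking A's sense as positive: L = (1.134)(34.4) + (0.7113)(55.5) = 78.48 kg·m²·rad/s.
Combined I = 1.134 + 0.7113 = 1.845 kg·m².
ω_f = L / I = 78.48 / 1.845 = 42.53 rad/s.
KE_i = ½ΣIω² = 1766 J; KE_f = ½(1.845)(42.53)² = 1669 J.
Fraction dissipated = (KE_i − KE_f)/KE_i = 0.05508.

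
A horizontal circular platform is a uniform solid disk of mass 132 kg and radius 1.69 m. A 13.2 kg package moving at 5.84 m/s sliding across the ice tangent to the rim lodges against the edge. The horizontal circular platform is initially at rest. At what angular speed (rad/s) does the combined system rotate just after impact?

About the central axle the impulsive forces during the collision are internal, so angular momentum about that axis is conserved.
I_p = ½(132)(1.69)² = 188.5 kg·m². Taking the sense of the package's angular momentum as positive, L_{package} = m v R = (13.2)(5.84)(1.69) = 130.3 kg·m²/s.
L_i = 0 + 130.3 = 130.3 kg·m²/s.
After sticking, I_f = I_p + m R² = 188.5 + (13.2)(1.69)² = 226.2 kg·m².
ω_f = L_i / I_f = 130.3 / 226.2 = 0.5759 rad/s.

|ω_f| ≈ 0.576 rad/s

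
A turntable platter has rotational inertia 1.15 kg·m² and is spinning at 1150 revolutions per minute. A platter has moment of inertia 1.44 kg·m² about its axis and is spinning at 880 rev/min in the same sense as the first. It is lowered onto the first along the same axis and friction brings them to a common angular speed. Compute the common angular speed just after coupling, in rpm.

No external torque acts about the common axis, so total angular momentum is conserved.
Taking A's sense as positive: L = (1.150)(1150) + (1.440)(880) = 2590 kg·m²·rpm.
Combined I = 1.150 + 1.440 = 2.590 kg·m².
ω_f = L / I = 2590 / 2.590 = 999.9 rpm.

|ω_f| ≈ 1000 rpm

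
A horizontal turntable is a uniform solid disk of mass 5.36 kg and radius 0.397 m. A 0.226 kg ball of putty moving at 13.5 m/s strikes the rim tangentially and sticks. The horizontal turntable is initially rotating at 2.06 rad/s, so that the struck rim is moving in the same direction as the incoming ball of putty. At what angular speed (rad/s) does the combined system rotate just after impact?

|ω_f| ≈ 4.54 rad/s

About the axle the impulsive forces during the collision are internal, so angular momentum about that axis is conserved.
I_p = ½(5.36)(0.397)² = 0.4224 kg·m². Taking the sense of the ball of putty's angular momentum as positive, L_{ball} = m v R = (0.226)(13.5)(0.397) = 1.211 kg·m²/s.
L_i = +I_p ω_p + m v R = +(0.4224)(2.06) + 1.211 = 2.081 kg·m²/s.
After sticking, I_f = I_p + m R² = 0.4224 + (0.226)(0.397)² = 0.4580 kg·m².
ω_f = L_i / I_f = 2.081 / 0.4580 = 4.544 rad/s.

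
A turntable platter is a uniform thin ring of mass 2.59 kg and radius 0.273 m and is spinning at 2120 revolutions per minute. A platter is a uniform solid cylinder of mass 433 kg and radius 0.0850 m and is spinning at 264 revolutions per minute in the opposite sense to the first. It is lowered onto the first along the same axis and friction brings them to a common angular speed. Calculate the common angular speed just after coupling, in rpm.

|ω_f| ≈ 2.12 rpm

The coupling torques are internal; angular momentum about the shared axis is conserved.
Moments of inertia: I_A = (2.59)(0.273)² = 0.1930 kg·m²; I_B = ½(433)(0.0850)² = 1.564 kg·m².
Taking A's sense as positive: L = (0.1930)(2120) − (1.564)(264) = -3.728 kg·m²·rpm.
Combined I = 0.1930 + 1.564 = 1.757 kg·m².
ω_f = L / I = -3.728 / 1.757 = -2.122 rpm.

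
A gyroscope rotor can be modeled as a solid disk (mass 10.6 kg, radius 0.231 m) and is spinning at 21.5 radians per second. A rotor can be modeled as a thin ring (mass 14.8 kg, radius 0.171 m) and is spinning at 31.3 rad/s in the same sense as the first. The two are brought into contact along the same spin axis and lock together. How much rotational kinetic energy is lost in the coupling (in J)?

The coupling torques are internal; angular momentum about the shared axis is conserved.
Moments of inertia: I_A = ½(10.6)(0.231)² = 0.2828 kg·m²; I_B = (14.8)(0.171)² = 0.4328 kg·m².
Taking A's sense as positive: L = (0.2828)(21.5) + (0.4328)(31.3) = 19.63 kg·m²·rad/s.
Combined I = 0.2828 + 0.4328 = 0.7156 kg·m².
ω_f = L / I = 19.63 / 0.7156 = 27.43 rad/s.
KE_i = ½ΣIω² = 277.4 J; KE_f = ½(0.7156)(27.43)² = 269.1 J.

ΔKE lost ≈ 8.21 J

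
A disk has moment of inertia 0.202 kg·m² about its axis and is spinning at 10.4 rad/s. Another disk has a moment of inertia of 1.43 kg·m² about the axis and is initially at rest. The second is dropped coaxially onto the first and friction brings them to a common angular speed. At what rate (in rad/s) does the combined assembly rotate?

No external torque acts about the common axis, so total angular momentum is conserved.
Taking A's sense as positive: L = (0.2020)(10.4) = 2.101 kg·m²·rad/s.
Combined I = 0.2020 + 1.430 = 1.632 kg·m².
ω_f = L / I = 2.101 / 1.632 = 1.287 rad/s.

|ω_f| ≈ 1.29 rad/s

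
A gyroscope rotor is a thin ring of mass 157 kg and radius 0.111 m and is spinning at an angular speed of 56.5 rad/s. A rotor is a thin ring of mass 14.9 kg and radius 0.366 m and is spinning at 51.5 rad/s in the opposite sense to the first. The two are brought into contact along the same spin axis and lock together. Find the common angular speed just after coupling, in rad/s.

The coupling torques are internal; angular momentum about the shared axis is conserved.
Moments of inertia: I_A = (157)(0.111)² = 1.934 kg·m²; I_B = (14.9)(0.366)² = 1.996 kg·m².
Taking A's sense as positive: L = (1.934)(56.5) − (1.996)(51.5) = 6.502 kg·m²·rad/s.
Combined I = 1.934 + 1.996 = 3.930 kg·m².
ω_f = L / I = 6.502 / 3.930 = 1.654 rad/s.

|ω_f| ≈ 1.65 rad/s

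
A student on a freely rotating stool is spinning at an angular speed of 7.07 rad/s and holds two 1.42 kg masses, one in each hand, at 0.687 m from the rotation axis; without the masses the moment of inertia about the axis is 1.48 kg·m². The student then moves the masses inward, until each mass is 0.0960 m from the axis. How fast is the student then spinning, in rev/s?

ω₂ ≈ 2.11 rev/s

No external torque acts about the spin axis, so angular momentum is conserved.
I₁ = 1.48 + 2(1.42)(0.687)² = 2.820 kg·m²; I₂ = 1.48 + 2(1.42)(0.0960)² = 1.506 kg·m².
ω₂ = I₁ω₁ / I₂ = (2.820)(7.07 rad/s) / (1.506) = 13.24 rad/s = 2.107 rev/s.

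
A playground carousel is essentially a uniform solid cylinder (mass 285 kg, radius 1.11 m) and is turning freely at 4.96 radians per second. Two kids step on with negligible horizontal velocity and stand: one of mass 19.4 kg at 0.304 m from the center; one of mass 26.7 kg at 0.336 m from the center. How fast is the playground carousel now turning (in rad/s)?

The added mass arrives with no angular momentum about the center, and any external torque about the center is negligible, so the system's angular momentum is conserved.
I_p = ½(285)(1.11)² = 175.6 kg·m².
Added inertia Σmr² = (19.4)(0.304)² + (26.7)(0.336)² = 4.807 kg·m²; I_f = 175.6 + 4.807 = 180.4 kg·m².
ω_f = I_p ω_i / I_f = (175.6)(4.96) / 180.4 = 4.828 rad/s.

ω_f ≈ 4.83 rad/s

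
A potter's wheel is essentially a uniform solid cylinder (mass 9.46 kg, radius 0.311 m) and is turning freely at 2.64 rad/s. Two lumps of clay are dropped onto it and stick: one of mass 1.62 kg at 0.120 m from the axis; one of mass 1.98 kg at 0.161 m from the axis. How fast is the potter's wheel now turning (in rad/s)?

ω_f ≈ 2.27 rad/s

The added mass arrives with no angular momentum about the axis, and any external torque about the axis is negligible, so the system's angular momentum is conserved.
I_p = ½(9.46)(0.311)² = 0.4575 kg·m².
Added inertia Σmr² = (1.62)(0.120)² + (1.98)(0.161)² = 0.07465 kg·m²; I_f = 0.4575 + 0.07465 = 0.5321 kg·m².
ω_f = I_p ω_i / I_f = (0.4575)(2.64) / 0.5321 = 2.270 rad/s.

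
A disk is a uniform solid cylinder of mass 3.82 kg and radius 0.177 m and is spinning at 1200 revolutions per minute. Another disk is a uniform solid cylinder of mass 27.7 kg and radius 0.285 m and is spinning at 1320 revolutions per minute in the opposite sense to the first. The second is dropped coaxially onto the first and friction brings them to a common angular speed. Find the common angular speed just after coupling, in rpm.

No external torque acts about the common axis, so total angular momentum is conserved.
Moments of inertia: I_A = ½(3.82)(0.177)² = 0.05984 kg·m²; I_B = ½(27.7)(0.285)² = 1.125 kg·m².
Taking A's sense as positive: L = (0.05984)(1200) − (1.125)(1320) = -1413 kg·m²·rpm.
Combined I = 0.05984 + 1.125 = 1.185 kg·m².
ω_f = L / I = -1413 / 1.185 = -1193 rpm.

|ω_f| ≈ 1190 rpm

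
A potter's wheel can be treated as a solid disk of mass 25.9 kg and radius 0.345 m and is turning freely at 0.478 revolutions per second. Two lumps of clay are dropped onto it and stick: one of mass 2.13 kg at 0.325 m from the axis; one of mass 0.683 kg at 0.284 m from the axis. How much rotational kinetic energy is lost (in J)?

The added mass arrives with no angular momentum about the axis, and any external torque about the axis is negligible, so the system's angular momentum is conserved.
I_p = ½(25.9)(0.345)² = 1.541 kg·m².
Added inertia Σmr² = (2.13)(0.325)² + (0.683)(0.284)² = 0.2801 kg·m²; I_f = 1.541 + 0.2801 = 1.821 kg·m².
ω_f = I_p ω_i / I_f = (1.541)(0.478) / 1.821 = 0.4045 rev/s.
KE_i = ½(1.541)(3.003 rad/s)² = 6.952 J; KE_f = ½(1.821)(2.542)² = 5.883 J.

energy lost ≈ 1.07 J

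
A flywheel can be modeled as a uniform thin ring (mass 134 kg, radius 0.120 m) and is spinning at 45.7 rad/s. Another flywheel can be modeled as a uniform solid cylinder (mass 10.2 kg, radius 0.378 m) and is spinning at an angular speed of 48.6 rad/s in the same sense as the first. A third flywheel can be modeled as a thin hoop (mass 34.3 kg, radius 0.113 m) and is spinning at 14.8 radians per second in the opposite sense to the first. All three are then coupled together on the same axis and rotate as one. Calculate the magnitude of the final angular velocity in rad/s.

The coupling torques are internal; angular momentum about the shared axis is conserved.
Moments of inertia: I_A = (134)(0.120)² = 1.930 kg·m²; I_B = ½(10.2)(0.378)² = 0.7287 kg·m²; I_C = (34.3)(0.113)² = 0.4380 kg·m².
Taking A's sense as positive: L = (1.930)(45.7) + (0.7287)(48.6) − (0.4380)(14.8) = 117.1 kg·m²·rad/s.
Combined I = 1.930 + 0.7287 + 0.4380 = 3.096 kg·m².
ω_f = L / I = 117.1 / 3.096 = 37.82 rad/s.

|ω_f| ≈ 37.8 rad/s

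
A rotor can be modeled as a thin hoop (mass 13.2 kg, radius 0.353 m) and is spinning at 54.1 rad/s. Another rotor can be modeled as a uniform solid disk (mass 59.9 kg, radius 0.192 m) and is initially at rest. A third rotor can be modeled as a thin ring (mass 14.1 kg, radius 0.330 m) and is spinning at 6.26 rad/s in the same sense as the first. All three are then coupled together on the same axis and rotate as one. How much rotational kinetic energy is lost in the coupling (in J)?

ΔKE lost ≈ 1300 J

No external torque acts about the common axis, so total angular momentum is conserved.
Moments of inertia: I_A = (13.2)(0.353)² = 1.645 kg·m²; I_B = ½(59.9)(0.192)² = 1.104 kg·m²; I_C = (14.1)(0.330)² = 1.535 kg·m².
Taking A's sense as positive: L = (1.645)(54.1) + (1.535)(6.26) = 98.60 kg·m²·rad/s.
Combined I = 1.645 + 1.104 + 1.535 = 4.284 kg·m².
ω_f = L / I = 98.60 / 4.284 = 23.01 rad/s.
KE_i = ½ΣIω² = 2437 J; KE_f = ½(4.284)(23.01)² = 1135 J.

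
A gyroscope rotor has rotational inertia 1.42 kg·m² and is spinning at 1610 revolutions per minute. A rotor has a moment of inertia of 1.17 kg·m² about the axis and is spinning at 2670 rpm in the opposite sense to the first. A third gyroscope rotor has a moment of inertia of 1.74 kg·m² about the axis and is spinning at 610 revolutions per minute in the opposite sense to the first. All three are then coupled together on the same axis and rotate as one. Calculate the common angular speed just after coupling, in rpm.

The coupling torques are internal; angular momentum about the shared axis is conserved.
Taking A's sense as positive: L = (1.420)(1610) − (1.170)(2670) − (1.740)(610) = -1899 kg·m²·rpm.
Combined I = 1.420 + 1.170 + 1.740 = 4.330 kg·m².
ω_f = L / I = -1899 / 4.330 = -438.6 rpm.

|ω_f| ≈ 439 rpm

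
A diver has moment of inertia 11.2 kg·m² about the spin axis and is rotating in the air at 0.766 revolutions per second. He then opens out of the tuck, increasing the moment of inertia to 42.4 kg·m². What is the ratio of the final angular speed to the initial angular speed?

ω₂/ω₁ ≈ 0.264

With no external torque about the axis, L is conserved: I₁ω₁ = I₂ω₂.
ω₂/ω₁ = I₁/I₂ = 11.20 / 42.40 = 0.2642.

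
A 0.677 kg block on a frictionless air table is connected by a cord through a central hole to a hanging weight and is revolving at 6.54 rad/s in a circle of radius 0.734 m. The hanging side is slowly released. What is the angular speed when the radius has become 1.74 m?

No torque about the axis ⇒ m r₁² ω₁ = m r₂² ω₂.
ω₂ = ω₁ (r₁/r₂)² = (6.54)(0.734/1.74)² = 1.164 rad/s.

ω₂ ≈ 1.16 rad/s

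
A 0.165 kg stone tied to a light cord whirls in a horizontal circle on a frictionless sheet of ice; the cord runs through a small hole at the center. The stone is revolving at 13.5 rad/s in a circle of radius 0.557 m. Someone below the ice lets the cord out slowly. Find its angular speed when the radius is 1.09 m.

No torque about the axis ⇒ m r₁² ω₁ = m r₂² ω₂.
ω₂ = ω₁ (r₁/r₂)² = (13.5)(0.557/1.09)² = 3.525 rad/s.

ω₂ ≈ 3.53 rad/s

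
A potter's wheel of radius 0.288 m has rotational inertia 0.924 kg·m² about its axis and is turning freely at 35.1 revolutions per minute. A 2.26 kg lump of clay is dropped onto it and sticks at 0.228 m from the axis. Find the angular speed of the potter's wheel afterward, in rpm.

No external torque acts about the axis; L_before = L_after.
Added inertia Σmr² = (2.26)(0.228)² = 0.1175 kg·m²; I_f = 0.9240 + 0.1175 = 1.041 kg·m².
ω_f = I_p ω_i / I_f = (0.9240)(35.1) / 1.041 = 31.14 rpm.

ω_f ≈ 31.1 rpm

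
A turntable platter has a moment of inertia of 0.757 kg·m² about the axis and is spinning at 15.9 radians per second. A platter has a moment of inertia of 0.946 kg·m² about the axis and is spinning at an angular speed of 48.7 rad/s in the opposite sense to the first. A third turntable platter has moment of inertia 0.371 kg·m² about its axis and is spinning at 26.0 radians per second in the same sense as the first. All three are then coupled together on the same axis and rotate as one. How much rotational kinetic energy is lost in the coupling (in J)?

The coupling torques are internal; angular momentum about the shared axis is conserved.
Taking A's sense as positive: L = (0.7570)(15.9) − (0.9460)(48.7) + (0.3710)(26.0) = -24.39 kg·m²·rad/s.
Combined I = 0.7570 + 0.9460 + 0.3710 = 2.074 kg·m².
ω_f = L / I = -24.39 / 2.074 = -11.76 rad/s.
KE_i = ½ΣIω² = 1343 J; KE_f = ½(2.074)(11.76)² = 143.4 J.

ΔKE lost ≈ 1200 J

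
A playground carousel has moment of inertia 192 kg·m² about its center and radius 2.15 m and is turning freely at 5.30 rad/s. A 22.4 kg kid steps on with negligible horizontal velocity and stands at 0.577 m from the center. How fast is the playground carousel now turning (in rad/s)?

No external torque acts about the center; L_before = L_after.
Added inertia Σmr² = (22.4)(0.577)² = 7.458 kg·m²; I_f = 192.0 + 7.458 = 199.5 kg·m².
ω_f = I_p ω_i / I_f = (192.0)(5.30) / 199.5 = 5.102 rad/s.

ω_f ≈ 5.10 rad/s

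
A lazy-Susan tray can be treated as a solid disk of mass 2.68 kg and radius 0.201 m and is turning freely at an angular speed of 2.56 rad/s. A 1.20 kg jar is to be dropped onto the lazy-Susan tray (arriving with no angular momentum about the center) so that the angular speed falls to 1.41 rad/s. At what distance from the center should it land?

No external torque acts about the center; L_before = L_after.
I_p = ½(2.68)(0.201)² = 0.05414 kg·m².
I_p ω_i = (I_p + m r²) ω_f ⇒ m r² = I_p(ω_i/ω_f − 1) = 0.05414(2.56/1.41 − 1) = 0.04415 kg·m².
r = √(0.04415/1.20) = 0.1918 m.

r ≈ 0.192 m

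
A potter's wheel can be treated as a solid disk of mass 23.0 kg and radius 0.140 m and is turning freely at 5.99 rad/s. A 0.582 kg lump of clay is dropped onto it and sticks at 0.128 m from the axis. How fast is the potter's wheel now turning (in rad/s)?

ω_f ≈ 5.75 rad/s

No external torque acts about the axis; L_before = L_after.
I_p = ½(23.0)(0.140)² = 0.2254 kg·m².
Added inertia Σmr² = (0.582)(0.128)² = 0.009535 kg·m²; I_f = 0.2254 + 0.009535 = 0.2349 kg·m².
ω_f = I_p ω_i / I_f = (0.2254)(5.99) / 0.2349 = 5.747 rad/s.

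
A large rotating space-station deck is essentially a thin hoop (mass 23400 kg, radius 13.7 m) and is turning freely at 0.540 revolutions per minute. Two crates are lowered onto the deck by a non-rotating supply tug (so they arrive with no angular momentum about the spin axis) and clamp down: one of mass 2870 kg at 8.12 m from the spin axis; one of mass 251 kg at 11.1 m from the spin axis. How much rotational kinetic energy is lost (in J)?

The added mass arrives with no angular momentum about the spin axis, and any external torque about the spin axis is negligible, so the system's angular momentum is conserved.
I_p = (23400)(13.7)² = 4.392e+06 kg·m².
Added inertia Σmr² = (2870)(8.12)² + (251)(11.1)² = 2.202e+05 kg·m²; I_f = 4.392e+06 + 2.202e+05 = 4.612e+06 kg·m².
ω_f = I_p ω_i / I_f = (4.392e+06)(0.540) / 4.612e+06 = 0.5142 rpm.
KE_i = ½(4.392e+06)(0.05655 rad/s)² = 7022 J; KE_f = ½(4.612e+06)(0.05385)² = 6687 J.

energy lost ≈ 335 J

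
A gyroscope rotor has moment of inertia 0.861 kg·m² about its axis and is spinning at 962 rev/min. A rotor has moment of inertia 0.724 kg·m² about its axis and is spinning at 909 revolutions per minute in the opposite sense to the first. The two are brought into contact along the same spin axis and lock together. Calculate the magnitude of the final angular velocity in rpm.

No external torque acts about the common axis, so total angular momentum is conserved.
Taking A's sense as positive: L = (0.8610)(962) − (0.7240)(909) = 170.2 kg·m²·rpm.
Combined I = 0.8610 + 0.7240 = 1.585 kg·m².
ω_f = L / I = 170.2 / 1.585 = 107.4 rpm.

|ω_f| ≈ 107 rpm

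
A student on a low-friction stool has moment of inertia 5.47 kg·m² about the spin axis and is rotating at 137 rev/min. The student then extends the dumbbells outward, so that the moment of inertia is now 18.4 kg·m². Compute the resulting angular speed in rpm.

With no external torque about the axis, L is conserved: I₁ω₁ = I₂ω₂.
ω₂ = I₁ω₁ / I₂ = (5.470)(137 rpm) / (18.40) = 40.73 rpm.

ω₂ ≈ 40.7 rpm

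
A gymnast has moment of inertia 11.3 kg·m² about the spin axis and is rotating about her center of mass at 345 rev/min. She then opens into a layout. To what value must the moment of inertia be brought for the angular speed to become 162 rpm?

I₂ ≈ 24.1 kg·m²

With no external torque about the axis, L is conserved: I₁ω₁ = I₂ω₂.
I₂ = I₁ω₁ / ω₂ = (11.3)(345) / (162) = 24.06 kg·m².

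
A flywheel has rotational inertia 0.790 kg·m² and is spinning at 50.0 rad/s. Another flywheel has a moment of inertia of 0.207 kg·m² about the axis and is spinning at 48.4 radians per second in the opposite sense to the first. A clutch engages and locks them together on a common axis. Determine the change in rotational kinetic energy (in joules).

ΔKE ≈ -794 J

No external torque acts about the common axis, so total angular momentum is conserved.
Taking A's sense as positive: L = (0.7900)(50.0) − (0.2070)(48.4) = 29.48 kg·m²·rad/s.
Combined I = 0.7900 + 0.2070 = 0.9970 kg·m².
ω_f = L / I = 29.48 / 0.9970 = 29.57 rad/s.
KE_i = ½ΣIω² = 1230 J; KE_f = ½(0.9970)(29.57)² = 435.9 J.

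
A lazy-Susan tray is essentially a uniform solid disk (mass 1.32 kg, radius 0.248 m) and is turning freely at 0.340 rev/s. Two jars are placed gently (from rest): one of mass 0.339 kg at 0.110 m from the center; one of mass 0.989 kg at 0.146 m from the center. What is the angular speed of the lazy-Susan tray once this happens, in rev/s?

No external torque acts about the center; L_before = L_after.
I_p = ½(1.32)(0.248)² = 0.04059 kg·m².
Added inertia Σmr² = (0.339)(0.110)² + (0.989)(0.146)² = 0.02518 kg·m²; I_f = 0.04059 + 0.02518 = 0.06578 kg·m².
ω_f = I_p ω_i / I_f = (0.04059)(0.340) / 0.06578 = 0.2098 rev/s.

ω_f ≈ 0.210 rev/s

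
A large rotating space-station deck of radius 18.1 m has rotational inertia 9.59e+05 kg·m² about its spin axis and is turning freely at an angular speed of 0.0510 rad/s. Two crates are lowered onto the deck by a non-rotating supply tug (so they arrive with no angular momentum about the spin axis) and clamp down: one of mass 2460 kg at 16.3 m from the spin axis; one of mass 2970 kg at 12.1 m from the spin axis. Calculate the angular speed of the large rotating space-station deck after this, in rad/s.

ω_f ≈ 0.0239 rad/s

The added mass arrives with no angular momentum about the spin axis, and any external torque about the spin axis is negligible, so the system's angular momentum is conserved.
Added inertia Σmr² = (2460)(16.3)² + (2970)(12.1)² = 1.088e+06 kg·m²; I_f = 9.590e+05 + 1.088e+06 = 2.047e+06 kg·m².
ω_f = I_p ω_i / I_f = (9.590e+05)(0.0510) / 2.047e+06 = 0.02389 rad/s.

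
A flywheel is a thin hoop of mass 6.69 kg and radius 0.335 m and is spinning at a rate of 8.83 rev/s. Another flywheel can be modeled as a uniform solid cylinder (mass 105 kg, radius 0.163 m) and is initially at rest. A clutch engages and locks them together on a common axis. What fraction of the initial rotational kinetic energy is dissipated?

fraction ≈ 0.650

The coupling torques are internal; angular momentum about the shared axis is conserved.
Moments of inertia: I_A = (6.69)(0.335)² = 0.7508 kg·m²; I_B = ½(105)(0.163)² = 1.395 kg·m².
Taking A's sense as positive: L = (0.7508)(8.83) = 6.629 kg·m²·rev/s.
Combined I = 0.7508 + 1.395 = 2.146 kg·m².
ω_f = L / I = 6.629 / 2.146 = 3.090 rev/s.
KE_i = ½ΣIω² = 1155 J; KE_f = ½(2.146)(19.41)² = 404.3 J.
Fraction dissipated = (KE_i − KE_f)/KE_i = 0.6501.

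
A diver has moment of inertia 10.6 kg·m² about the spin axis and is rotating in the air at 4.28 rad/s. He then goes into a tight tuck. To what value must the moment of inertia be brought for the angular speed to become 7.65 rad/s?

No external torque acts about the spin axis, so angular momentum is conserved.
I₂ = I₁ω₁ / ω₂ = (10.6)(4.28) / (7.65) = 5.930 kg·m².

I₂ ≈ 5.93 kg·m²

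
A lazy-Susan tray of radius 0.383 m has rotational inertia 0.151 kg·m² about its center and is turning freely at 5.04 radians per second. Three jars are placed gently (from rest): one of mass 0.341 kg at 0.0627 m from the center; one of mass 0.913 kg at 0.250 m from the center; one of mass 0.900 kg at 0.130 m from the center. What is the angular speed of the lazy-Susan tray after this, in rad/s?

The added mass arrives with no angular momentum about the center, and any external torque about the center is negligible, so the system's angular momentum is conserved.
Added inertia Σmr² = (0.341)(0.0627)² + (0.913)(0.250)² + (0.900)(0.130)² = 0.07361 kg·m²; I_f = 0.1510 + 0.07361 = 0.2246 kg·m².
ω_f = I_p ω_i / I_f = (0.1510)(5.04) / 0.2246 = 3.388 rad/s.

ω_f ≈ 3.39 rad/s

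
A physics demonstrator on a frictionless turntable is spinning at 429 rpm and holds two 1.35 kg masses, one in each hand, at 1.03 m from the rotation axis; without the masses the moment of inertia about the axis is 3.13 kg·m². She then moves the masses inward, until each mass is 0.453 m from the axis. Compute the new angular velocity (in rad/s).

ω₂ ≈ 73.1 rad/s

Angular momentum about the spin axis is conserved since the torque about it is zero.
I₁ = 3.13 + 2(1.35)(1.03)² = 5.994 kg·m²; I₂ = 3.13 + 2(1.35)(0.453)² = 3.684 kg·m².
ω₂ = I₁ω₁ / I₂ = (5.994)(429 rpm) / (3.684) = 698.0 rpm = 73.10 rad/s.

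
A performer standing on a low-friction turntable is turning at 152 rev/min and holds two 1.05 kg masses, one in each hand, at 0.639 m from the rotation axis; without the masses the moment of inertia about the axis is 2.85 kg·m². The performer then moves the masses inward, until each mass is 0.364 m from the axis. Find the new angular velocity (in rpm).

With no external torque about the axis, L is conserved: I₁ω₁ = I₂ω₂.
I₁ = 2.85 + 2(1.05)(0.639)² = 3.707 kg·m²; I₂ = 2.85 + 2(1.05)(0.364)² = 3.128 kg·m².
ω₂ = I₁ω₁ / I₂ = (3.707)(152 rpm) / (3.128) = 180.1 rpm.

ω₂ ≈ 180 rpm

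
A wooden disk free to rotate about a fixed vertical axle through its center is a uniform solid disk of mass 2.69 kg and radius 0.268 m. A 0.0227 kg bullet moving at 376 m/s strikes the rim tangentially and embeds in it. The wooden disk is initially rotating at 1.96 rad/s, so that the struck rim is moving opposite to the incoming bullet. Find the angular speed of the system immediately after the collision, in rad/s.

|ω_f| ≈ 21.4 rad/s

The axle reaction passes through the axle and exerts no torque about it; angular momentum about the axle is conserved through the impact.
I_p = ½(2.69)(0.268)² = 0.09660 kg·m². Taking the sense of the bullet's angular momentum as positive, L_{bullet} = m v R = (0.0227)(376)(0.268) = 2.287 kg·m²/s.
L_i = −I_p ω_p + m v R = −(0.09660)(1.96) + 2.287 = 2.098 kg·m²/s.
After sticking, I_f = I_p + m R² = 0.09660 + (0.0227)(0.268)² = 0.09823 kg·m².
ω_f = L_i / I_f = 2.098 / 0.09823 = 21.36 rad/s.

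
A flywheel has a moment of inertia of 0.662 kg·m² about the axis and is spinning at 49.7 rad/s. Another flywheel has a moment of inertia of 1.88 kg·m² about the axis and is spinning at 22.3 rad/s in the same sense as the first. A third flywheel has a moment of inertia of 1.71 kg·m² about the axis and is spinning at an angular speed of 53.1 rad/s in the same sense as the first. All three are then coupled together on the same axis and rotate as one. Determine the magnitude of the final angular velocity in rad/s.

No external torque acts about the common axis, so total angular momentum is conserved.
Taking A's sense as positive: L = (0.6620)(49.7) + (1.880)(22.3) + (1.710)(53.1) = 165.6 kg·m²·rad/s.
Combined I = 0.6620 + 1.880 + 1.710 = 4.252 kg·m².
ω_f = L / I = 165.6 / 4.252 = 38.95 rad/s.

|ω_f| ≈ 39.0 rad/s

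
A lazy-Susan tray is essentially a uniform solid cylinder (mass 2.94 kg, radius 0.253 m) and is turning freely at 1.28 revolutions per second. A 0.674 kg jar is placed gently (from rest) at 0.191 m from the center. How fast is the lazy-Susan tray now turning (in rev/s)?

The added mass arrives with no angular momentum about the center, and any external torque about the center is negligible, so the system's angular momentum is conserved.
I_p = ½(2.94)(0.253)² = 0.09409 kg·m².
Added inertia Σmr² = (0.674)(0.191)² = 0.02459 kg·m²; I_f = 0.09409 + 0.02459 = 0.1187 kg·m².
ω_f = I_p ω_i / I_f = (0.09409)(1.28) / 0.1187 = 1.015 rev/s.

ω_f ≈ 1.01 rev/s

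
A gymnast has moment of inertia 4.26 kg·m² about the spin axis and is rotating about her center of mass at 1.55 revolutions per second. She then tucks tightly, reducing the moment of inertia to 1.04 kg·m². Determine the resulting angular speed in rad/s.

ω₂ ≈ 39.9 rad/s

Angular momentum about the spin axis is conserved since the torque about it is zero.
ω₂ = I₁ω₁ / I₂ = (4.260)(1.55 rev/s) / (1.040) = 6.349 rev/s = 39.89 rad/s.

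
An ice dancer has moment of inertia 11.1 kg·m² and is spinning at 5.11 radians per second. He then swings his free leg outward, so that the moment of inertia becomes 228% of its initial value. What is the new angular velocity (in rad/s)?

ω₂ ≈ 2.24 rad/s

No external torque acts about the spin axis, so angular momentum is conserved.
I₂ = 2.28 × 11.1 = 25.31 kg·m².
ω₂ = I₁ω₁ / I₂ = (11.10)(5.11 rad/s) / (25.31) = 2.241 rad/s.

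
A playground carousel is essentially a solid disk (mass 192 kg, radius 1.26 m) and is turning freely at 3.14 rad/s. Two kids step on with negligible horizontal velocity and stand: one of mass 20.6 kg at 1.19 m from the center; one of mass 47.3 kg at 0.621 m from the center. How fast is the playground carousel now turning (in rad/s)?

The added mass arrives with no angular momentum about the center, and any external torque about the center is negligible, so the system's angular momentum is conserved.
I_p = ½(192)(1.26)² = 152.4 kg·m².
Added inertia Σmr² = (20.6)(1.19)² + (47.3)(0.621)² = 47.41 kg·m²; I_f = 152.4 + 47.41 = 199.8 kg·m².
ω_f = I_p ω_i / I_f = (152.4)(3.14) / 199.8 = 2.395 rad/s.

ω_f ≈ 2.39 rad/s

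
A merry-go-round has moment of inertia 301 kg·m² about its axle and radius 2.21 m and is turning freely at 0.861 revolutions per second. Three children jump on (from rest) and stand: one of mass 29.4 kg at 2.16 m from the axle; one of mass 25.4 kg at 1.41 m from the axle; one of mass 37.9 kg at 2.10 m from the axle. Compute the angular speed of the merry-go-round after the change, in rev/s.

The added mass arrives with no angular momentum about the axle, and any external torque about the axle is negligible, so the system's angular momentum is conserved.
Added inertia Σmr² = (29.4)(2.16)² + (25.4)(1.41)² + (37.9)(2.10)² = 354.8 kg·m²; I_f = 301.0 + 354.8 = 655.8 kg·m².
ω_f = I_p ω_i / I_f = (301.0)(0.861) / 655.8 = 0.3952 rev/s.

ω_f ≈ 0.395 rev/s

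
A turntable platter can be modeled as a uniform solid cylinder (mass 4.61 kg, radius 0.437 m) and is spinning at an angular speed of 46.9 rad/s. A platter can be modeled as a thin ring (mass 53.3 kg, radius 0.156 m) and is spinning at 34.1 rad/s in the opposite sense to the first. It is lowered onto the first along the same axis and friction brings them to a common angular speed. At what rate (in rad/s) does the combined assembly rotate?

|ω_f| ≈ 13.6 rad/s

No external torque acts about the common axis, so total angular momentum is conserved.
Moments of inertia: I_A = ½(4.61)(0.437)² = 0.4402 kg·m²; I_B = (53.3)(0.156)² = 1.297 kg·m².
Taking A's sense as positive: L = (0.4402)(46.9) − (1.297)(34.1) = -23.59 kg·m²·rad/s.
Combined I = 0.4402 + 1.297 = 1.737 kg·m².
ω_f = L / I = -23.59 / 1.737 = -13.58 rad/s.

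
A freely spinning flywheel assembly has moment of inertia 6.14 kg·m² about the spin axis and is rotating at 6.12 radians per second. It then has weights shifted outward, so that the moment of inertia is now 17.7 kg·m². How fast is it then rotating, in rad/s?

No external torque acts about the spin axis, so angular momentum is conserved.
ω₂ = I₁ω₁ / I₂ = (6.140)(6.12 rad/s) / (17.70) = 2.123 rad/s.

ω₂ ≈ 2.12 rad/s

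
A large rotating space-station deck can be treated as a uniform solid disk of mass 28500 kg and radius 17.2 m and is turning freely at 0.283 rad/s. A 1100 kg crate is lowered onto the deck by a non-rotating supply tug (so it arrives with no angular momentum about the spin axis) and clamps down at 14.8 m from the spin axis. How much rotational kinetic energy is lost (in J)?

No external torque acts about the spin axis; L_before = L_after.
I_p = ½(28500)(17.2)² = 4.216e+06 kg·m².
Added inertia Σmr² = (1100)(14.8)² = 2.409e+05 kg·m²; I_f = 4.216e+06 + 2.409e+05 = 4.457e+06 kg·m².
ω_f = I_p ω_i / I_f = (4.216e+06)(0.283) / 4.457e+06 = 0.2677 rad/s.
KE_i = ½(4.216e+06)(0.2830 rad/s)² = 1.688e+05 J; KE_f = ½(4.457e+06)(0.2677)² = 1.597e+05 J.

energy lost ≈ 9130 J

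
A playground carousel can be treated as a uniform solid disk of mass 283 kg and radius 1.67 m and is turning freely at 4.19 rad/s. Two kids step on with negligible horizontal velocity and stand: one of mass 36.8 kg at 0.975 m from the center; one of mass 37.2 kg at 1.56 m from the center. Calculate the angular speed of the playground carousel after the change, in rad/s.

No external torque acts about the center; L_before = L_after.
I_p = ½(283)(1.67)² = 394.6 kg·m².
Added inertia Σmr² = (36.8)(0.975)² + (37.2)(1.56)² = 125.5 kg·m²; I_f = 394.6 + 125.5 = 520.1 kg·m².
ω_f = I_p ω_i / I_f = (394.6)(4.19) / 520.1 = 3.179 rad/s.

ω_f ≈ 3.18 rad/s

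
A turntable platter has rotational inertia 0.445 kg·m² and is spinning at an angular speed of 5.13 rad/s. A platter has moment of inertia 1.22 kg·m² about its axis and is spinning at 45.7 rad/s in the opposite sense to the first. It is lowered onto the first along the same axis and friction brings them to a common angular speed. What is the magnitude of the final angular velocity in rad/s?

No external torque acts about the common axis, so total angular momentum is conserved.
Taking A's sense as positive: L = (0.4450)(5.13) − (1.220)(45.7) = -53.47 kg·m²·rad/s.
Combined I = 0.4450 + 1.220 = 1.665 kg·m².
ω_f = L / I = -53.47 / 1.665 = -32.11 rad/s.

|ω_f| ≈ 32.1 rad/s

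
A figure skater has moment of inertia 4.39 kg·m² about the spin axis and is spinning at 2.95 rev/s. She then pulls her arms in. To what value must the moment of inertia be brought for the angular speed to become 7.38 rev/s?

I₂ ≈ 1.75 kg·m²

With no external torque about the axis, L is conserved: I₁ω₁ = I₂ω₂.
I₂ = I₁ω₁ / ω₂ = (4.39)(2.95) / (7.38) = 1.755 kg·m².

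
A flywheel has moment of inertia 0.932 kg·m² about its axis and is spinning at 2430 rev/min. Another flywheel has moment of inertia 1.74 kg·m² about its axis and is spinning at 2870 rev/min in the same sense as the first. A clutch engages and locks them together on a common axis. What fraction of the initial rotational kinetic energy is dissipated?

No external torque acts about the common axis, so total angular momentum is conserved.
Taking A's sense as positive: L = (0.9320)(2430) + (1.740)(2870) = 7259 kg·m²·rpm.
Combined I = 0.9320 + 1.740 = 2.672 kg·m².
ω_f = L / I = 7259 / 2.672 = 2717 rpm.
KE_i = ½ΣIω² = 1.088e+05 J; KE_f = ½(2.672)(284.5)² = 1.081e+05 J.
Fraction dissipated = (KE_i − KE_f)/KE_i = 0.005924.

fraction ≈ 0.00592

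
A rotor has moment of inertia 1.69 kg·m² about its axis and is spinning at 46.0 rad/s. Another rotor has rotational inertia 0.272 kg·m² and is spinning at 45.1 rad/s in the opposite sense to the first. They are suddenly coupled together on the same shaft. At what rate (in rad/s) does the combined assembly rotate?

|ω_f| ≈ 33.4 rad/s

The coupling torques are internal; angular momentum about the shared axis is conserved.
Taking A's sense as positive: L = (1.690)(46.0) − (0.2720)(45.1) = 65.47 kg·m²·rad/s.
Combined I = 1.690 + 0.2720 = 1.962 kg·m².
ω_f = L / I = 65.47 / 1.962 = 33.37 rad/s.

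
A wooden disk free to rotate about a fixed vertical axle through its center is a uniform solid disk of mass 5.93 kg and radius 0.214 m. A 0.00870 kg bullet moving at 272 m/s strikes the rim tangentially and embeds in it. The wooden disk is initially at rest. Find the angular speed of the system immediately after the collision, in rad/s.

|ω_f| ≈ 3.72 rad/s

About the axle the impulsive forces during the collision are internal, so angular momentum about that axis is conserved.
I_p = ½(5.93)(0.214)² = 0.1358 kg·m². Taking the sense of the bullet's angular momentum as positive, L_{bullet} = m v R = (0.00870)(272)(0.214) = 0.5064 kg·m²/s.
L_i = 0 + 0.5064 = 0.5064 kg·m²/s.
After sticking, I_f = I_p + m R² = 0.1358 + (0.00870)(0.214)² = 0.1362 kg·m².
ω_f = L_i / I_f = 0.5064 / 0.1362 = 3.719 rad/s.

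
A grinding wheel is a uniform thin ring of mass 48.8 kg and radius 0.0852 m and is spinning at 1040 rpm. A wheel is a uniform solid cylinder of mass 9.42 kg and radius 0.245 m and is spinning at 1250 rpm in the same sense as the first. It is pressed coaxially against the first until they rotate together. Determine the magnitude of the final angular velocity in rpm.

|ω_f| ≈ 1130 rpm

The coupling torques are internal; angular momentum about the shared axis is conserved.
Moments of inertia: I_A = (48.8)(0.0852)² = 0.3542 kg·m²; I_B = ½(9.42)(0.245)² = 0.2827 kg·m².
Taking A's sense as positive: L = (0.3542)(1040) + (0.2827)(1250) = 721.8 kg·m²·rpm.
Combined I = 0.3542 + 0.2827 = 0.6370 kg·m².
ω_f = L / I = 721.8 / 0.6370 = 1133 rpm.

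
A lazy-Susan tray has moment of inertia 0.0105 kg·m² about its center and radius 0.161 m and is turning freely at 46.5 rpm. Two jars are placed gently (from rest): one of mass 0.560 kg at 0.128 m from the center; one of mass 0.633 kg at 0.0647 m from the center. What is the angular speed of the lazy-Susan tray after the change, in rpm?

No external torque acts about the center; L_before = L_after.
Added inertia Σmr² = (0.560)(0.128)² + (0.633)(0.0647)² = 0.01182 kg·m²; I_f = 0.01050 + 0.01182 = 0.02232 kg·m².
ω_f = I_p ω_i / I_f = (0.01050)(46.5) / 0.02232 = 21.87 rpm.

ω_f ≈ 21.9 rpm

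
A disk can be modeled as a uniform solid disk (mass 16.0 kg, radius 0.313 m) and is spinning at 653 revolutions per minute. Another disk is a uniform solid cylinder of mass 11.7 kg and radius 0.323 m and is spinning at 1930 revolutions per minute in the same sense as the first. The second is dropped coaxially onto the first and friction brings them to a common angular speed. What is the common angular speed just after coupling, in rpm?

|ω_f| ≈ 1210 rpm

The coupling torques are internal; angular momentum about the shared axis is conserved.
Moments of inertia: I_A = ½(16.0)(0.313)² = 0.7838 kg·m²; I_B = ½(11.7)(0.323)² = 0.6103 kg·m².
Taking A's sense as positive: L = (0.7838)(653) + (0.6103)(1930) = 1690 kg·m²·rpm.
Combined I = 0.7838 + 0.6103 = 1.394 kg·m².
ω_f = L / I = 1690 / 1.394 = 1212 rpm.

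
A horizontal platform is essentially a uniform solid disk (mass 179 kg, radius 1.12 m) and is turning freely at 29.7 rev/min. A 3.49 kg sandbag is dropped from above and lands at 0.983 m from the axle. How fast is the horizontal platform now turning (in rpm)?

No external torque acts about the axle; L_before = L_after.
I_p = ½(179)(1.12)² = 112.3 kg·m².
Added inertia Σmr² = (3.49)(0.983)² = 3.372 kg·m²; I_f = 112.3 + 3.372 = 115.6 kg·m².
ω_f = I_p ω_i / I_f = (112.3)(29.7) / 115.6 = 28.83 rpm.

ω_f ≈ 28.8 rpm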